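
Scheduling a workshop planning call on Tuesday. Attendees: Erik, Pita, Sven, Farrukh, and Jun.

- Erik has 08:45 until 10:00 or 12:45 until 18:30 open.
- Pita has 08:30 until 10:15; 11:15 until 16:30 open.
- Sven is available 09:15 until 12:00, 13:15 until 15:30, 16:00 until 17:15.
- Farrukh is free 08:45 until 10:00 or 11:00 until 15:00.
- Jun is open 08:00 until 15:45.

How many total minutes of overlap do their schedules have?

150

Erik ∩ Pita: 08:45-10:00, 12:45-16:30.
Erik ∩ Pita ∩ Sven: 09:15-10:00, 13:15-15:30, 16:00-16:30.
Erik ∩ Pita ∩ Sven ∩ Farrukh: 09:15-10:00, 13:15-15:00.
Erik ∩ Pita ∩ Sven ∩ Farrukh ∩ Jun: 09:15-10:00, 13:15-15:00.
Summing the common windows: 45 + 105 = 150 minutes.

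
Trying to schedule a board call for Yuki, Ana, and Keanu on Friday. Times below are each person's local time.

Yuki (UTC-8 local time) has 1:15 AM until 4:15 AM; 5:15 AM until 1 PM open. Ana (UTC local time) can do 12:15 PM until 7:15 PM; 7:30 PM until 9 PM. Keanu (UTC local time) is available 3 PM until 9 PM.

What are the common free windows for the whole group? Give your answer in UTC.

Yuki in UTC: 09:15-12:15, 13:15-21:00 (add 8h to convert from UTC-8).
Ana in UTC: 12:15-19:15, 19:30-21:00.
Keanu in UTC: 15:00-21:00.
Yuki ∩ Ana: 13:15-19:15, 19:30-21:00.
Yuki ∩ Ana ∩ Keanu: 15:00-19:15, 19:30-21:00.

15:00-19:15, 19:30-21:00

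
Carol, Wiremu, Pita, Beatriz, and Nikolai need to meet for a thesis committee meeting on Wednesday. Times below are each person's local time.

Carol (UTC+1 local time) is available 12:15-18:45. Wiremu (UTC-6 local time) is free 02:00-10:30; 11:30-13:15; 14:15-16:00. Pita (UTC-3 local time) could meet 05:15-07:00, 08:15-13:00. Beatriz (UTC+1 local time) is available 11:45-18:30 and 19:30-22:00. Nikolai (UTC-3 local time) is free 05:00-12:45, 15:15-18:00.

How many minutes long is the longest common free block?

270

Carol in UTC: 11:15-17:45 (subtract 1h to convert from UTC+1).
Wiremu in UTC: 08:00-16:30, 17:30-19:15, 20:15-22:00 (add 6h to convert from UTC-6).
Pita in UTC: 08:15-10:00, 11:15-16:00 (add 3h to convert from UTC-3).
Beatriz in UTC: 10:45-17:30, 18:30-21:00 (subtract 1h to convert from UTC+1).
Nikolai in UTC: 08:00-15:45, 18:15-21:00 (add 3h to convert from UTC-3).
Carol ∩ Wiremu: 11:15-16:30, 17:30-17:45.
Carol ∩ Wiremu ∩ Pita: 11:15-16:00.
Carol ∩ Wiremu ∩ Pita ∩ Beatriz: 11:15-16:00.
Carol ∩ Wiremu ∩ Pita ∩ Beatriz ∩ Nikolai: 11:15-15:45.
Those are the intersection windows.
The longest is 11:15-15:45 at 270 minutes.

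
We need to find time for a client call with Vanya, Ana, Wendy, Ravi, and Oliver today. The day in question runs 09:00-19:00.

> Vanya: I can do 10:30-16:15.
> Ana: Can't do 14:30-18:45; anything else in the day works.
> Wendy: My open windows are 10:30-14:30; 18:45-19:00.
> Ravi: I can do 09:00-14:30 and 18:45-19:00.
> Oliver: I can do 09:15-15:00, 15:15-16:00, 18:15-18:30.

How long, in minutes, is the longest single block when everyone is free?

Vanya free: 10:30-16:15.
Ana free: 09:00-14:30, 18:45-19:00 (invert busy blocks within the working day).
Wendy free: 10:30-14:30, 18:45-19:00.
Ravi free: 09:00-14:30, 18:45-19:00.
Oliver free: 09:15-15:00, 15:15-16:00, 18:15-18:30.
Vanya ∩ Ana: 10:30-14:30.
Vanya ∩ Ana ∩ Wendy: 10:30-14:30.
Vanya ∩ Ana ∩ Wendy ∩ Ravi: 10:30-14:30.
Vanya ∩ Ana ∩ Wendy ∩ Ravi ∩ Oliver: 10:30-14:30.
Those are the intersection windows.
The longest is 10:30-14:30 at 240 minutes.

240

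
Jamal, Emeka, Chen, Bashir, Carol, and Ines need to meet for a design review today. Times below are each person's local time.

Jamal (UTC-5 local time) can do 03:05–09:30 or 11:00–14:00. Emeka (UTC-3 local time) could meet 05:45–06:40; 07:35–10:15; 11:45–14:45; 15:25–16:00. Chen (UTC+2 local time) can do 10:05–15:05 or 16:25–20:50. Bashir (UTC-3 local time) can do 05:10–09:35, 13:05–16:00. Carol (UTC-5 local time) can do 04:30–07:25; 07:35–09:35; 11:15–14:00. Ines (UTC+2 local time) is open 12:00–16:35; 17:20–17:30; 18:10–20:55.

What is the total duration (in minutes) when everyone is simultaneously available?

Jamal in UTC: 08:05-14:30, 16:00-19:00 (add 5h to convert from UTC-5).
Emeka in UTC: 08:45-09:40, 10:35-13:15, 14:45-17:45, 18:25-19:00 (add 3h to convert from UTC-3).
Chen in UTC: 08:05-13:05, 14:25-18:50 (subtract 2h to convert from UTC+2).
Bashir in UTC: 08:10-12:35, 16:05-19:00 (add 3h to convert from UTC-3).
Carol in UTC: 09:30-12:25, 12:35-14:35, 16:15-19:00 (add 5h to convert from UTC-5).
Ines in UTC: 10:00-14:35, 15:20-15:30, 16:10-18:55 (subtract 2h to convert from UTC+2).
Jamal ∩ Emeka: 08:45-09:40, 10:35-13:15, 16:00-17:45, 18:25-19:00.
Jamal ∩ Emeka ∩ Chen: 08:45-09:40, 10:35-13:05, 16:00-17:45, 18:25-18:50.
Jamal ∩ Emeka ∩ Chen ∩ Bashir: 08:45-09:40, 10:35-12:35, 16:05-17:45, 18:25-18:50.
Jamal ∩ Emeka ∩ Chen ∩ Bashir ∩ Carol: 09:30-09:40, 10:35-12:25, 16:15-17:45, 18:25-18:50.
Jamal ∩ Emeka ∩ Chen ∩ Bashir ∩ Carol ∩ Ines: 10:35-12:25, 16:15-17:45, 18:25-18:50.
Summing the common windows: 110 + 90 + 25 = 225 minutes.

225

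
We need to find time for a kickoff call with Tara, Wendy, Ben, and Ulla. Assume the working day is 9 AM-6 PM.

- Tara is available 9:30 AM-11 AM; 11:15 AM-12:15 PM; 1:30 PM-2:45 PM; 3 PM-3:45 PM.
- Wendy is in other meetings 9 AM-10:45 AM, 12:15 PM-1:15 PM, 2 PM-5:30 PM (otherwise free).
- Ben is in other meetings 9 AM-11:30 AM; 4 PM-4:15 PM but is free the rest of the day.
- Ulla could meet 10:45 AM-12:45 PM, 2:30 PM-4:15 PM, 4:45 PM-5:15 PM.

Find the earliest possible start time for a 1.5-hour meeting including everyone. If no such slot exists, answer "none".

Tara free: 09:30-11:00, 11:15-12:15, 13:30-14:45, 15:00-15:45.
Wendy free: 10:45-12:15, 13:15-14:00, 17:30-18:00 (invert busy blocks within the working day).
Ben free: 11:30-16:00, 16:15-18:00 (invert busy blocks within the working day).
Ulla free: 10:45-12:45, 14:30-16:15, 16:45-17:15.
Tara ∩ Wendy: 10:45-11:00, 11:15-12:15, 13:30-14:00.
Tara ∩ Wendy ∩ Ben: 11:30-12:15, 13:30-14:00.
Tara ∩ Wendy ∩ Ben ∩ Ulla: 11:30-12:15.
No common window is at least 90 minutes long.

none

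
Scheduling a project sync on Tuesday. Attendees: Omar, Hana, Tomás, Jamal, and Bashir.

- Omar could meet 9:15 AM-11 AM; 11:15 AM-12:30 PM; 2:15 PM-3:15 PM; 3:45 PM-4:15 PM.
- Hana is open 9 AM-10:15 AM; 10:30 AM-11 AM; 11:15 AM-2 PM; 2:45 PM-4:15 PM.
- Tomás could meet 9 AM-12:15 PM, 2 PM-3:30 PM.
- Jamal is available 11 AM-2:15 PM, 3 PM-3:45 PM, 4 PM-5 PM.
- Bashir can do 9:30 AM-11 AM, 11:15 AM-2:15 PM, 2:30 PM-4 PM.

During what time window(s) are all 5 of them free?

Omar ∩ Hana: 09:15-10:15, 10:30-11:00, 11:15-12:30, 14:45-15:15, 15:45-16:15.
Omar ∩ Hana ∩ Tomás: 09:15-10:15, 10:30-11:00, 11:15-12:15, 14:45-15:15.
Omar ∩ Hana ∩ Tomás ∩ Jamal: 11:15-12:15, 15:00-15:15.
Omar ∩ Hana ∩ Tomás ∩ Jamal ∩ Bashir: 11:15-12:15, 15:00-15:15.

11:15-12:15, 15:00-15:15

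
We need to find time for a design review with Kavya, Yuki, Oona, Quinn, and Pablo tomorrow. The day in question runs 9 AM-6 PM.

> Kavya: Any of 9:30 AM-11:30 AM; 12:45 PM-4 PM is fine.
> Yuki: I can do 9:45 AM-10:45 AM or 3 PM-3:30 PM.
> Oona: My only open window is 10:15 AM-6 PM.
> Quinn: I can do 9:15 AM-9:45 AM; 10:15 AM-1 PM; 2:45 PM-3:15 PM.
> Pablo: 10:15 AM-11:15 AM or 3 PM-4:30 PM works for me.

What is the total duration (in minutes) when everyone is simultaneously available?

Kavya ∩ Yuki: 09:45-10:45, 15:00-15:30.
Kavya ∩ Yuki ∩ Oona: 10:15-10:45, 15:00-15:30.
Kavya ∩ Yuki ∩ Oona ∩ Quinn: 10:15-10:45, 15:00-15:15.
Kavya ∩ Yuki ∩ Oona ∩ Quinn ∩ Pablo: 10:15-10:45, 15:00-15:15.
Summing the common windows: 30 + 15 = 45 minutes.

45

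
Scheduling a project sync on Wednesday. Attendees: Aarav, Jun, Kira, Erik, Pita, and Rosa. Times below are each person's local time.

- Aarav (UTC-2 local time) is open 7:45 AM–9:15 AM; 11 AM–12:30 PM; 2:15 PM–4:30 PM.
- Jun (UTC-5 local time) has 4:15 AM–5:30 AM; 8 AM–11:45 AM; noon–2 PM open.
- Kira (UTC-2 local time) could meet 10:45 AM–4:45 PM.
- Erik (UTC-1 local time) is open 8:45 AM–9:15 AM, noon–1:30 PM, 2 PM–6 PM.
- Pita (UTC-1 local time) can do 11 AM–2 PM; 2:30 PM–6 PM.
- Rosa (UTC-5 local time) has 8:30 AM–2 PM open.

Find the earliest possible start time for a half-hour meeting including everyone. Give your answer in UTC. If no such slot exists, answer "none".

Aarav in UTC: 09:45-11:15, 13:00-14:30, 16:15-18:30 (add 2h to convert from UTC-2).
Jun in UTC: 09:15-10:30, 13:00-16:45, 17:00-19:00 (add 5h to convert from UTC-5).
Kira in UTC: 12:45-18:45 (add 2h to convert from UTC-2).
Erik in UTC: 09:45-10:15, 13:00-14:30, 15:00-19:00 (add 1h to convert from UTC-1).
Pita in UTC: 12:00-15:00, 15:30-19:00 (add 1h to convert from UTC-1).
Rosa in UTC: 13:30-19:00 (add 5h to convert from UTC-5).
Aarav ∩ Jun: 09:45-10:30, 13:00-14:30, 16:15-16:45, 17:00-18:30.
Aarav ∩ Jun ∩ Kira: 13:00-14:30, 16:15-16:45, 17:00-18:30.
Aarav ∩ Jun ∩ Kira ∩ Erik: 13:00-14:30, 16:15-16:45, 17:00-18:30.
Aarav ∩ Jun ∩ Kira ∩ Erik ∩ Pita: 13:00-14:30, 16:15-16:45, 17:00-18:30.
Aarav ∩ Jun ∩ Kira ∩ Erik ∩ Pita ∩ Rosa: 13:30-14:30, 16:15-16:45, 17:00-18:30.
The first common window of at least 30 minutes is 13:30-14:30, so the earliest start is 13:30.

13:30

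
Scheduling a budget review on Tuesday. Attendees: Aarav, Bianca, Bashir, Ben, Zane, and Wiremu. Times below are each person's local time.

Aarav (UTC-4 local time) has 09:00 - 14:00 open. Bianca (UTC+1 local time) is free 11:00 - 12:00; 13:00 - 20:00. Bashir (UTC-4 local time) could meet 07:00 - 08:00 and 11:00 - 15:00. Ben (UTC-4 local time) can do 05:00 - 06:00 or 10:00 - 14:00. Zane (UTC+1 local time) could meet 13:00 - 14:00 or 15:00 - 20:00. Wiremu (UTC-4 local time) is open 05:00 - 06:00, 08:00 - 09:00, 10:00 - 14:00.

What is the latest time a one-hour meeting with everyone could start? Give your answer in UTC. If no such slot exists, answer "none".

Aarav in UTC: 13:00-18:00 (add 4h to convert from UTC-4).
Bianca in UTC: 10:00-11:00, 12:00-19:00 (subtract 1h to convert from UTC+1).
Bashir in UTC: 11:00-12:00, 15:00-19:00 (add 4h to convert from UTC-4).
Ben in UTC: 09:00-10:00, 14:00-18:00 (add 4h to convert from UTC-4).
Zane in UTC: 12:00-13:00, 14:00-19:00 (subtract 1h to convert from UTC+1).
Wiremu in UTC: 09:00-10:00, 12:00-13:00, 14:00-18:00 (add 4h to convert from UTC-4).
Aarav ∩ Bianca: 13:00-18:00.
Aarav ∩ Bianca ∩ Bashir: 15:00-18:00.
Aarav ∩ Bianca ∩ Bashir ∩ Ben: 15:00-18:00.
Aarav ∩ Bianca ∩ Bashir ∩ Ben ∩ Zane: 15:00-18:00.
Aarav ∩ Bianca ∩ Bashir ∩ Ben ∩ Zane ∩ Wiremu: 15:00-18:00.
Those are the intersection windows.
The last common window of at least 60 minutes is 15:00-18:00; a 60-minute meeting can start as late as 17:00 and still end by 18:00.

17:00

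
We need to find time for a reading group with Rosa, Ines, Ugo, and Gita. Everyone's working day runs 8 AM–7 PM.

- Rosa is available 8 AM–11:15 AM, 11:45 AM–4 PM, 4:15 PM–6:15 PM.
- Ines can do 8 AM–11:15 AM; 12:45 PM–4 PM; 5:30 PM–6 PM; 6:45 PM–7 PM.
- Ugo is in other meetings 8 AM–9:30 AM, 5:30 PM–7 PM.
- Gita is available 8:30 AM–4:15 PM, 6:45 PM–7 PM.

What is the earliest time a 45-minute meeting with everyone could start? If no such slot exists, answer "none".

09:30

Rosa free: 08:00-11:15, 11:45-16:00, 16:15-18:15.
Ines free: 08:00-11:15, 12:45-16:00, 17:30-18:00, 18:45-19:00.
Ugo free: 09:30-17:30 (invert busy blocks within the working day).
Gita free: 08:30-16:15, 18:45-19:00.
Rosa ∩ Ines: 08:00-11:15, 12:45-16:00, 17:30-18:00.
Rosa ∩ Ines ∩ Ugo: 09:30-11:15, 12:45-16:00.
Rosa ∩ Ines ∩ Ugo ∩ Gita: 09:30-11:15, 12:45-16:00.
The first common window of at least 45 minutes is 09:30-11:15, so the earliest start is 09:30.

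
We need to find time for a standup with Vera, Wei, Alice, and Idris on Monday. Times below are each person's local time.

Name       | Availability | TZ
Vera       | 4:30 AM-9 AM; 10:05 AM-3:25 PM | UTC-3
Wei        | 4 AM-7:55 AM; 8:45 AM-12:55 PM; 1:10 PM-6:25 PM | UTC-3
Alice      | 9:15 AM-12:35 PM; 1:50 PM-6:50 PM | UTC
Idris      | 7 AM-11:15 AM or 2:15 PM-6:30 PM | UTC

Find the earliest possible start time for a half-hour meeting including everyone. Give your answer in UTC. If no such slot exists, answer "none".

Vera in UTC: 07:30-12:00, 13:05-18:25 (add 3h to convert from UTC-3).
Wei in UTC: 07:00-10:55, 11:45-15:55, 16:10-21:25 (add 3h to convert from UTC-3).
Alice in UTC: 09:15-12:35, 13:50-18:50.
Idris in UTC: 07:00-11:15, 14:15-18:30.
Vera ∩ Wei: 07:30-10:55, 11:45-12:00, 13:05-15:55, 16:10-18:25.
Vera ∩ Wei ∩ Alice: 09:15-10:55, 11:45-12:00, 13:50-15:55, 16:10-18:25.
Vera ∩ Wei ∩ Alice ∩ Idris: 09:15-10:55, 14:15-15:55, 16:10-18:25.
The first common window of at least 30 minutes is 09:15-10:55, so the earliest start is 09:15.

09:15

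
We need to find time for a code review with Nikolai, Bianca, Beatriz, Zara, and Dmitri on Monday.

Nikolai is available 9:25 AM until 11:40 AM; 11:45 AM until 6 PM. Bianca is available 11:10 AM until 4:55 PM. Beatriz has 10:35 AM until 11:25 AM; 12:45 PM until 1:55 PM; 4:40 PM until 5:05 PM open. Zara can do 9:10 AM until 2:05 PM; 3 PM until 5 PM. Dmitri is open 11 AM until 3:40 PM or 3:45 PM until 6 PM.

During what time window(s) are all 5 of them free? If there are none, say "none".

11:10-11:25, 12:45-13:55, 16:40-16:55

Nikolai ∩ Bianca: 11:10-11:40, 11:45-16:55.
Nikolai ∩ Bianca ∩ Beatriz: 11:10-11:25, 12:45-13:55, 16:40-16:55.
Nikolai ∩ Bianca ∩ Beatriz ∩ Zara: 11:10-11:25, 12:45-13:55, 16:40-16:55.
Nikolai ∩ Bianca ∩ Beatriz ∩ Zara ∩ Dmitri: 11:10-11:25, 12:45-13:55, 16:40-16:55.
Those are the intersection windows.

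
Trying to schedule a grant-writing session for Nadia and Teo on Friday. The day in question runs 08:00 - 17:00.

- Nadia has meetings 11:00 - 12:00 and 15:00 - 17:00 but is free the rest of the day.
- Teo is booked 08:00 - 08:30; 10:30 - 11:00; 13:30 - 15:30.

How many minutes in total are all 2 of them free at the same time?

210

Nadia free: 08:00-11:00, 12:00-15:00 (invert busy blocks within the working day).
Teo free: 08:30-10:30, 11:00-13:30, 15:30-17:00 (invert busy blocks within the working day).
Nadia ∩ Teo: 08:30-10:30, 12:00-13:30.
So the common availability across everyone is 08:30-10:30, 12:00-13:30.
Summing the common windows: 120 + 90 = 210 minutes.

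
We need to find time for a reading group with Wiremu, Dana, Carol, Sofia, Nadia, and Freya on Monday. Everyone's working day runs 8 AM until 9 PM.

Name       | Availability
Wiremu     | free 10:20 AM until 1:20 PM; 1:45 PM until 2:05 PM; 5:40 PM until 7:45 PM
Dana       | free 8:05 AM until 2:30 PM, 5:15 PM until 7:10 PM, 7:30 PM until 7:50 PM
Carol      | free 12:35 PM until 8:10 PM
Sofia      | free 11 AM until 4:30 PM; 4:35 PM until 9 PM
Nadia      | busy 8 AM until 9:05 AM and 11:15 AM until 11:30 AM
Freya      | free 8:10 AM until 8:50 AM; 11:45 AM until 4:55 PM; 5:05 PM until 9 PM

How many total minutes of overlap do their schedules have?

Wiremu free: 10:20-13:20, 13:45-14:05, 17:40-19:45.
Dana free: 08:05-14:30, 17:15-19:10, 19:30-19:50.
Carol free: 12:35-20:10.
Sofia free: 11:00-16:30, 16:35-21:00.
Nadia free: 09:05-11:15, 11:30-21:00 (invert busy blocks within the working day).
Freya free: 08:10-08:50, 11:45-16:55, 17:05-21:00.
Wiremu ∩ Dana: 10:20-13:20, 13:45-14:05, 17:40-19:10, 19:30-19:45.
Wiremu ∩ Dana ∩ Carol: 12:35-13:20, 13:45-14:05, 17:40-19:10, 19:30-19:45.
Wiremu ∩ Dana ∩ Carol ∩ Sofia: 12:35-13:20, 13:45-14:05, 17:40-19:10, 19:30-19:45.
Wiremu ∩ Dana ∩ Carol ∩ Sofia ∩ Nadia: 12:35-13:20, 13:45-14:05, 17:40-19:10, 19:30-19:45.
Wiremu ∩ Dana ∩ Carol ∩ Sofia ∩ Nadia ∩ Freya: 12:35-13:20, 13:45-14:05, 17:40-19:10, 19:30-19:45.
Summing the common windows: 45 + 20 + 90 + 15 = 170 minutes.

170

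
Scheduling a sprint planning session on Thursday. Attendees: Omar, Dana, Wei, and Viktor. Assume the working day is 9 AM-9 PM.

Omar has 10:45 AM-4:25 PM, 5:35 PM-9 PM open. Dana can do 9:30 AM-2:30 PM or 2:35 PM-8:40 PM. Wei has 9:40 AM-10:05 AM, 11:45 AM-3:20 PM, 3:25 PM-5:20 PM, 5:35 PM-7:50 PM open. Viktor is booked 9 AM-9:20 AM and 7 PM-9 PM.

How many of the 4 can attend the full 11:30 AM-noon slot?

3

Omar free: 10:45-16:25, 17:35-21:00.
Dana free: 09:30-14:30, 14:35-20:40.
Wei free: 09:40-10:05, 11:45-15:20, 15:25-17:20, 17:35-19:50.
Viktor free: 09:20-19:00 (invert busy blocks within the working day).
Omar, Dana, and Viktor can make the full 11:30-12:00 slot — that's 3.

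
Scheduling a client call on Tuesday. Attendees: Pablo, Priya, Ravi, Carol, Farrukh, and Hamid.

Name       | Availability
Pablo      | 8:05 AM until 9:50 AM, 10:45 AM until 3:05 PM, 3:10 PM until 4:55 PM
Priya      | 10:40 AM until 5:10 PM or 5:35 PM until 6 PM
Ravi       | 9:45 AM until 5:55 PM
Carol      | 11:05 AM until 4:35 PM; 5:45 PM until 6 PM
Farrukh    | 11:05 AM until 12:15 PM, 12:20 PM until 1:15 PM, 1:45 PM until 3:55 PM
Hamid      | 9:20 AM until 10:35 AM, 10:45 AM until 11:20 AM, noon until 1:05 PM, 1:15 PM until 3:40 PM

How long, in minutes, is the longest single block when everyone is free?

Pablo ∩ Priya: 10:45-15:05, 15:10-16:55.
Pablo ∩ Priya ∩ Ravi: 10:45-15:05, 15:10-16:55.
Pablo ∩ Priya ∩ Ravi ∩ Carol: 11:05-15:05, 15:10-16:35.
Pablo ∩ Priya ∩ Ravi ∩ Carol ∩ Farrukh: 11:05-12:15, 12:20-13:15, 13:45-15:05, 15:10-15:55.
Pablo ∩ Priya ∩ Ravi ∩ Carol ∩ Farrukh ∩ Hamid: 11:05-11:20, 12:00-12:15, 12:20-13:05, 13:45-15:05, 15:10-15:40.
The longest is 13:45-15:05 at 80 minutes.

80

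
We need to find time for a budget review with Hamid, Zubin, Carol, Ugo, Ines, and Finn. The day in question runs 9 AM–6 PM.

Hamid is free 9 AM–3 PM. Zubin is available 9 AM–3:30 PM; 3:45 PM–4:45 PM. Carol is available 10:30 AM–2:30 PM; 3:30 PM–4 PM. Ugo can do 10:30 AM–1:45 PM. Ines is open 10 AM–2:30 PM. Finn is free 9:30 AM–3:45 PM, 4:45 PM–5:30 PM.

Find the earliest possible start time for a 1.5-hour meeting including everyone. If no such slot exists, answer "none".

10:30

Hamid ∩ Zubin: 09:00-15:00.
Hamid ∩ Zubin ∩ Carol: 10:30-14:30.
Hamid ∩ Zubin ∩ Carol ∩ Ugo: 10:30-13:45.
Hamid ∩ Zubin ∩ Carol ∩ Ugo ∩ Ines: 10:30-13:45.
Hamid ∩ Zubin ∩ Carol ∩ Ugo ∩ Ines ∩ Finn: 10:30-13:45.
Those are the intersection windows.
The first common window of at least 90 minutes is 10:30-13:45, so the earliest start is 10:30.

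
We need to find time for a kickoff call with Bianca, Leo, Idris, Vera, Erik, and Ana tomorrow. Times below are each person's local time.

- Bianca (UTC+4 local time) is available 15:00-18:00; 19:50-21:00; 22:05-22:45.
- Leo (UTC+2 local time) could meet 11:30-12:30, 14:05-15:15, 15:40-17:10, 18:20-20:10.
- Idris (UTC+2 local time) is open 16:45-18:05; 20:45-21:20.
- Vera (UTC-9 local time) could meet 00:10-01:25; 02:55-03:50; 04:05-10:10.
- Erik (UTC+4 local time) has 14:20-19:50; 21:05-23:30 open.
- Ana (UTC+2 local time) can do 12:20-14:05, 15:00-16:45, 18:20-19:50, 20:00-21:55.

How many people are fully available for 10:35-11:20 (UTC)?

Bianca in UTC: 11:00-14:00, 15:50-17:00, 18:05-18:45 (subtract 4h to convert from UTC+4).
Leo in UTC: 09:30-10:30, 12:05-13:15, 13:40-15:10, 16:20-18:10 (subtract 2h to convert from UTC+2).
Idris in UTC: 14:45-16:05, 18:45-19:20 (subtract 2h to convert from UTC+2).
Vera in UTC: 09:10-10:25, 11:55-12:50, 13:05-19:10 (add 9h to convert from UTC-9).
Erik in UTC: 10:20-15:50, 17:05-19:30 (subtract 4h to convert from UTC+4).
Ana in UTC: 10:20-12:05, 13:00-14:45, 16:20-17:50, 18:00-19:55 (subtract 2h to convert from UTC+2).
Erik and Ana can make the full 10:35-11:20 slot — that's 2.

2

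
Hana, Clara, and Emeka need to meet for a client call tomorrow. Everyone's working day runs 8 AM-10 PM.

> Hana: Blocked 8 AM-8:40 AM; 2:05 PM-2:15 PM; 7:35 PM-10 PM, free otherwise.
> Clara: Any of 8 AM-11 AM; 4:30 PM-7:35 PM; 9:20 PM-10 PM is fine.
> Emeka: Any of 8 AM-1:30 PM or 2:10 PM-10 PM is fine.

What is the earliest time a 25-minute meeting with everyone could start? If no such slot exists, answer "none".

08:40

Hana free: 08:40-14:05, 14:15-19:35 (invert busy blocks within the working day).
Clara free: 08:00-11:00, 16:30-19:35, 21:20-22:00.
Emeka free: 08:00-13:30, 14:10-22:00.
Hana ∩ Clara: 08:40-11:00, 16:30-19:35.
Hana ∩ Clara ∩ Emeka: 08:40-11:00, 16:30-19:35.
Those are the intersection windows.
The first common window of at least 25 minutes is 08:40-11:00, so the earliest start is 08:40.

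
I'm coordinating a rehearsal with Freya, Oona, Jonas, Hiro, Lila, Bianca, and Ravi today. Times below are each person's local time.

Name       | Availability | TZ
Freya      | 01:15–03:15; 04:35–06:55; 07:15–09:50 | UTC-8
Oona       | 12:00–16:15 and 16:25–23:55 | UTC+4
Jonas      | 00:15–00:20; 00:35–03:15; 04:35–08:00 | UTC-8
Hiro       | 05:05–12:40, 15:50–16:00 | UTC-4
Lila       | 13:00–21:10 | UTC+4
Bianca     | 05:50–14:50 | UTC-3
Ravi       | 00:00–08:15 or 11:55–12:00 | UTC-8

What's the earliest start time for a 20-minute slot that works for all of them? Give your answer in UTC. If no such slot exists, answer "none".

09:15

Freya in UTC: 09:15-11:15, 12:35-14:55, 15:15-17:50 (add 8h to convert from UTC-8).
Oona in UTC: 08:00-12:15, 12:25-19:55 (subtract 4h to convert from UTC+4).
Jonas in UTC: 08:15-08:20, 08:35-11:15, 12:35-16:00 (add 8h to convert from UTC-8).
Hiro in UTC: 09:05-16:40, 19:50-20:00 (add 4h to convert from UTC-4).
Lila in UTC: 09:00-17:10 (subtract 4h to convert from UTC+4).
Bianca in UTC: 08:50-17:50 (add 3h to convert from UTC-3).
Ravi in UTC: 08:00-16:15, 19:55-20:00 (add 8h to convert from UTC-8).
Freya ∩ Oona: 09:15-11:15, 12:35-14:55, 15:15-17:50.
Freya ∩ Oona ∩ Jonas: 09:15-11:15, 12:35-14:55, 15:15-16:00.
Freya ∩ Oona ∩ Jonas ∩ Hiro: 09:15-11:15, 12:35-14:55, 15:15-16:00.
Freya ∩ Oona ∩ Jonas ∩ Hiro ∩ Lila: 09:15-11:15, 12:35-14:55, 15:15-16:00.
Freya ∩ Oona ∩ Jonas ∩ Hiro ∩ Lila ∩ Bianca: 09:15-11:15, 12:35-14:55, 15:15-16:00.
Freya ∩ Oona ∩ Jonas ∩ Hiro ∩ Lila ∩ Bianca ∩ Ravi: 09:15-11:15, 12:35-14:55, 15:15-16:00.
The first common window of at least 20 minutes is 09:15-11:15, so the earliest start is 09:15.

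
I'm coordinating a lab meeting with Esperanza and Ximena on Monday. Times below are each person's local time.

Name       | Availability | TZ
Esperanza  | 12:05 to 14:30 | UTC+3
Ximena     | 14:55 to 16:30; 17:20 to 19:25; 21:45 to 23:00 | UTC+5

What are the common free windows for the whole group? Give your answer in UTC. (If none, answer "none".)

Esperanza in UTC: 09:05-11:30 (subtract 3h to convert from UTC+3).
Ximena in UTC: 09:55-11:30, 12:20-14:25, 16:45-18:00 (subtract 5h to convert from UTC+5).
Esperanza ∩ Ximena: 09:55-11:30.

09:55-11:30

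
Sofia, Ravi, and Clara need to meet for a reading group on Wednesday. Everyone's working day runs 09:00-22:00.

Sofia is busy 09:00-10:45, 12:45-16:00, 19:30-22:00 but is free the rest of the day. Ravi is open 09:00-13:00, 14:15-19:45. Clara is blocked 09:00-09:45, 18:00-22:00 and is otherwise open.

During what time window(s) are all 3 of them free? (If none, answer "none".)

10:45-12:45, 16:00-18:00

Sofia free: 10:45-12:45, 16:00-19:30 (invert busy blocks within the working day).
Ravi free: 09:00-13:00, 14:15-19:45.
Clara free: 09:45-18:00 (invert busy blocks within the working day).
Sofia ∩ Ravi: 10:45-12:45, 16:00-19:30.
Sofia ∩ Ravi ∩ Clara: 10:45-12:45, 16:00-18:00.
Those are the intersection windows.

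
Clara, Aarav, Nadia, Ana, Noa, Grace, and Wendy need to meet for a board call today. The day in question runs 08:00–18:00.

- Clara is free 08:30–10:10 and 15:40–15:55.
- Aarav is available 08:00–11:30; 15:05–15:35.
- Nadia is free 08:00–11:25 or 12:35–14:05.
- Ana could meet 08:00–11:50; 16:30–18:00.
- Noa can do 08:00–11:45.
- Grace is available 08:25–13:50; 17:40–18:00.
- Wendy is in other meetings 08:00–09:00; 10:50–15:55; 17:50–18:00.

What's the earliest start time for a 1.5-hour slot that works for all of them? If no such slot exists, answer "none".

none

Clara free: 08:30-10:10, 15:40-15:55.
Aarav free: 08:00-11:30, 15:05-15:35.
Nadia free: 08:00-11:25, 12:35-14:05.
Ana free: 08:00-11:50, 16:30-18:00.
Noa free: 08:00-11:45.
Grace free: 08:25-13:50, 17:40-18:00.
Wendy free: 09:00-10:50, 15:55-17:50 (invert busy blocks within the working day).
Clara ∩ Aarav: 08:30-10:10.
Clara ∩ Aarav ∩ Nadia: 08:30-10:10.
Clara ∩ Aarav ∩ Nadia ∩ Ana: 08:30-10:10.
Clara ∩ Aarav ∩ Nadia ∩ Ana ∩ Noa: 08:30-10:10.
Clara ∩ Aarav ∩ Nadia ∩ Ana ∩ Noa ∩ Grace: 08:30-10:10.
Clara ∩ Aarav ∩ Nadia ∩ Ana ∩ Noa ∩ Grace ∩ Wendy: 09:00-10:10.
No common window is at least 90 minutes long.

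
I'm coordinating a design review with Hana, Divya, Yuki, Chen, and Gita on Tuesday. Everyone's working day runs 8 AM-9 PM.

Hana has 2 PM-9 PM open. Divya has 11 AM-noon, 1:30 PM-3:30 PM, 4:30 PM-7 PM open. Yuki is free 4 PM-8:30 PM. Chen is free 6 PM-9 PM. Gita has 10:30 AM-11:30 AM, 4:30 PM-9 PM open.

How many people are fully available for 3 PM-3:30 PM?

2

Hana and Divya can make the full 15:00-15:30 slot — that's 2.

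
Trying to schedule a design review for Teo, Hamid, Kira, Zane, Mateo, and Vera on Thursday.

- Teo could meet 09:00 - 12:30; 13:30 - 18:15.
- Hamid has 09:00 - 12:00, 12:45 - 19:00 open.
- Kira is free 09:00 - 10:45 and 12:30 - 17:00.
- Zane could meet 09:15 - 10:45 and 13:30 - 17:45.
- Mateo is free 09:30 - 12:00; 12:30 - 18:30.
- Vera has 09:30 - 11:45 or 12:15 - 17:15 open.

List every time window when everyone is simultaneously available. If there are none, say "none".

Teo ∩ Hamid: 09:00-12:00, 13:30-18:15.
Teo ∩ Hamid ∩ Kira: 09:00-10:45, 13:30-17:00.
Teo ∩ Hamid ∩ Kira ∩ Zane: 09:15-10:45, 13:30-17:00.
Teo ∩ Hamid ∩ Kira ∩ Zane ∩ Mateo: 09:30-10:45, 13:30-17:00.
Teo ∩ Hamid ∩ Kira ∩ Zane ∩ Mateo ∩ Vera: 09:30-10:45, 13:30-17:00.

09:30-10:45, 13:30-17:00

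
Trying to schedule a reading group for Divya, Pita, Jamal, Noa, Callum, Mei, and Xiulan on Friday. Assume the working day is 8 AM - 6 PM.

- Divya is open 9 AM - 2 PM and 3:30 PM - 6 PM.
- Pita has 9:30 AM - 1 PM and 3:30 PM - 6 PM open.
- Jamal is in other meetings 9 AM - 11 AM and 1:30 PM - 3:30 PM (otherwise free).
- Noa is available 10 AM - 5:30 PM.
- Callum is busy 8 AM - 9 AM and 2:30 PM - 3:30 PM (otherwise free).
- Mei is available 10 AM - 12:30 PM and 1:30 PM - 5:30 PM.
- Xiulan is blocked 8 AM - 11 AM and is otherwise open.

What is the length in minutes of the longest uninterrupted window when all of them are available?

120

Divya free: 09:00-14:00, 15:30-18:00.
Pita free: 09:30-13:00, 15:30-18:00.
Jamal free: 08:00-09:00, 11:00-13:30, 15:30-18:00 (invert busy blocks within the working day).
Noa free: 10:00-17:30.
Callum free: 09:00-14:30, 15:30-18:00 (invert busy blocks within the working day).
Mei free: 10:00-12:30, 13:30-17:30.
Xiulan free: 11:00-18:00 (invert busy blocks within the working day).
Divya ∩ Pita: 09:30-13:00, 15:30-18:00.
Divya ∩ Pita ∩ Jamal: 11:00-13:00, 15:30-18:00.
Divya ∩ Pita ∩ Jamal ∩ Noa: 11:00-13:00, 15:30-17:30.
Divya ∩ Pita ∩ Jamal ∩ Noa ∩ Callum: 11:00-13:00, 15:30-17:30.
Divya ∩ Pita ∩ Jamal ∩ Noa ∩ Callum ∩ Mei: 11:00-12:30, 15:30-17:30.
Divya ∩ Pita ∩ Jamal ∩ Noa ∩ Callum ∩ Mei ∩ Xiulan: 11:00-12:30, 15:30-17:30.
Those are the intersection windows.
The longest is 15:30-17:30 at 120 minutes.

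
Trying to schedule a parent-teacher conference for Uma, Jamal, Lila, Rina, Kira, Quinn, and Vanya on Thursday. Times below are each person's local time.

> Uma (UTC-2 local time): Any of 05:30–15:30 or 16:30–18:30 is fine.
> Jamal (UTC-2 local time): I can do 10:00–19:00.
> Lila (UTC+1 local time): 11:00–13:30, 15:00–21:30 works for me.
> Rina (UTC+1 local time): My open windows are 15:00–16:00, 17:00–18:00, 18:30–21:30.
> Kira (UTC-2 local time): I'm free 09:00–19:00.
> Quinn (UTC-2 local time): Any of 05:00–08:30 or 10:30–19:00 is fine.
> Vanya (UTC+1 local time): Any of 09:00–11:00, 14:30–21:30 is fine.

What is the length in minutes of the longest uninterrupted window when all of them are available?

120

Uma in UTC: 07:30-17:30, 18:30-20:30 (add 2h to convert from UTC-2).
Jamal in UTC: 12:00-21:00 (add 2h to convert from UTC-2).
Lila in UTC: 10:00-12:30, 14:00-20:30 (subtract 1h to convert from UTC+1).
Rina in UTC: 14:00-15:00, 16:00-17:00, 17:30-20:30 (subtract 1h to convert from UTC+1).
Kira in UTC: 11:00-21:00 (add 2h to convert from UTC-2).
Quinn in UTC: 07:00-10:30, 12:30-21:00 (add 2h to convert from UTC-2).
Vanya in UTC: 08:00-10:00, 13:30-20:30 (subtract 1h to convert from UTC+1).
Uma ∩ Jamal: 12:00-17:30, 18:30-20:30.
Uma ∩ Jamal ∩ Lila: 12:00-12:30, 14:00-17:30, 18:30-20:30.
Uma ∩ Jamal ∩ Lila ∩ Rina: 14:00-15:00, 16:00-17:00, 18:30-20:30.
Uma ∩ Jamal ∩ Lila ∩ Rina ∩ Kira: 14:00-15:00, 16:00-17:00, 18:30-20:30.
Uma ∩ Jamal ∩ Lila ∩ Rina ∩ Kira ∩ Quinn: 14:00-15:00, 16:00-17:00, 18:30-20:30.
Uma ∩ Jamal ∩ Lila ∩ Rina ∩ Kira ∩ Quinn ∩ Vanya: 14:00-15:00, 16:00-17:00, 18:30-20:30.
The longest is 18:30-20:30 at 120 minutes.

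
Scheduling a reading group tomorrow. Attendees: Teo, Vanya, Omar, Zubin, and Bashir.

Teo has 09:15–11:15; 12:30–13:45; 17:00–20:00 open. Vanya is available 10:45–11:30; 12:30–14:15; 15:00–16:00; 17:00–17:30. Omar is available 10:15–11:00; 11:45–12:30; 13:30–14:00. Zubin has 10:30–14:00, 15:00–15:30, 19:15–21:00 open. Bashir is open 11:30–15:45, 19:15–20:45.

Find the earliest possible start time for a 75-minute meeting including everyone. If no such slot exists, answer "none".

Teo ∩ Vanya: 10:45-11:15, 12:30-13:45, 17:00-17:30.
Teo ∩ Vanya ∩ Omar: 10:45-11:00, 13:30-13:45.
Teo ∩ Vanya ∩ Omar ∩ Zubin: 10:45-11:00, 13:30-13:45.
Teo ∩ Vanya ∩ Omar ∩ Zubin ∩ Bashir: 13:30-13:45.
No common window is at least 75 minutes long.

none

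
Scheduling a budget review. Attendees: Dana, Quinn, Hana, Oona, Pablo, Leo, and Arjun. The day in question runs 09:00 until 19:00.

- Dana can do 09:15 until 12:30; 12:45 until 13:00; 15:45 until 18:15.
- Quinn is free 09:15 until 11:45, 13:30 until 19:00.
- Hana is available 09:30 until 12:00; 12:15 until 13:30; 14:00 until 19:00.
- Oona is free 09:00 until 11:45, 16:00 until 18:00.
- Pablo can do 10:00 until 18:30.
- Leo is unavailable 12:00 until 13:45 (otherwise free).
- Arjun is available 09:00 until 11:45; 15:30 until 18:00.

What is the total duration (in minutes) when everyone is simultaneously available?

Dana free: 09:15-12:30, 12:45-13:00, 15:45-18:15.
Quinn free: 09:15-11:45, 13:30-19:00.
Hana free: 09:30-12:00, 12:15-13:30, 14:00-19:00.
Oona free: 09:00-11:45, 16:00-18:00.
Pablo free: 10:00-18:30.
Leo free: 09:00-12:00, 13:45-19:00 (invert busy blocks within the working day).
Arjun free: 09:00-11:45, 15:30-18:00.
Dana ∩ Quinn: 09:15-11:45, 15:45-18:15.
Dana ∩ Quinn ∩ Hana: 09:30-11:45, 15:45-18:15.
Dana ∩ Quinn ∩ Hana ∩ Oona: 09:30-11:45, 16:00-18:00.
Dana ∩ Quinn ∩ Hana ∩ Oona ∩ Pablo: 10:00-11:45, 16:00-18:00.
Dana ∩ Quinn ∩ Hana ∩ Oona ∩ Pablo ∩ Leo: 10:00-11:45, 16:00-18:00.
Dana ∩ Quinn ∩ Hana ∩ Oona ∩ Pablo ∩ Leo ∩ Arjun: 10:00-11:45, 16:00-18:00.
Those are the intersection windows.
Summing the common windows: 105 + 120 = 225 minutes.

225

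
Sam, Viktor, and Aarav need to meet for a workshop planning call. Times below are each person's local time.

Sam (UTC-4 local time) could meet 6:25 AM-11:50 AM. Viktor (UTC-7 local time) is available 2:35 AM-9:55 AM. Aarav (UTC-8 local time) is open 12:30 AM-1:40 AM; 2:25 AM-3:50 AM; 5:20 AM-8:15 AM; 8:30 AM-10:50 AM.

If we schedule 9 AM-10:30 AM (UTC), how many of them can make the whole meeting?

Sam in UTC: 10:25-15:50 (add 4h to convert from UTC-4).
Viktor in UTC: 09:35-16:55 (add 7h to convert from UTC-7).
Aarav in UTC: 08:30-09:40, 10:25-11:50, 13:20-16:15, 16:30-18:50 (add 8h to convert from UTC-8).
nobody can make the full 09:00-10:30 slot — that's 0.

0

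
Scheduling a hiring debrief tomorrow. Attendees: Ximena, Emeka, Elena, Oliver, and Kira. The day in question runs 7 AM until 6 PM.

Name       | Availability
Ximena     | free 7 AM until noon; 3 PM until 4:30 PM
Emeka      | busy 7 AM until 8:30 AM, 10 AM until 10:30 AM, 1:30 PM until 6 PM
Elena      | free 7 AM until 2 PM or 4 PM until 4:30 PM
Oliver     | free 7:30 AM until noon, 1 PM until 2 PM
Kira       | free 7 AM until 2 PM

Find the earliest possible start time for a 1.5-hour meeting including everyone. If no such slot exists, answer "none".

Ximena free: 07:00-12:00, 15:00-16:30.
Emeka free: 08:30-10:00, 10:30-13:30 (invert busy blocks within the working day).
Elena free: 07:00-14:00, 16:00-16:30.
Oliver free: 07:30-12:00, 13:00-14:00.
Kira free: 07:00-14:00.
Ximena ∩ Emeka: 08:30-10:00, 10:30-12:00.
Ximena ∩ Emeka ∩ Elena: 08:30-10:00, 10:30-12:00.
Ximena ∩ Emeka ∩ Elena ∩ Oliver: 08:30-10:00, 10:30-12:00.
Ximena ∩ Emeka ∩ Elena ∩ Oliver ∩ Kira: 08:30-10:00, 10:30-12:00.
The first common window of at least 90 minutes is 08:30-10:00, so the earliest start is 08:30.

08:30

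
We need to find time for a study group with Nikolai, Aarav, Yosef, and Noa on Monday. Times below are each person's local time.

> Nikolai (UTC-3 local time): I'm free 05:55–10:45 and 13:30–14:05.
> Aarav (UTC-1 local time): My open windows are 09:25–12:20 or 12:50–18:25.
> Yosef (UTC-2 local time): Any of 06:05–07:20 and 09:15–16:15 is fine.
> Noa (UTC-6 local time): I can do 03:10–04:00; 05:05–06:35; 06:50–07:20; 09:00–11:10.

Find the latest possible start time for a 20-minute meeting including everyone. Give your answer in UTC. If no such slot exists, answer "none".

16:45

Nikolai in UTC: 08:55-13:45, 16:30-17:05 (add 3h to convert from UTC-3).
Aarav in UTC: 10:25-13:20, 13:50-19:25 (add 1h to convert from UTC-1).
Yosef in UTC: 08:05-09:20, 11:15-18:15 (add 2h to convert from UTC-2).
Noa in UTC: 09:10-10:00, 11:05-12:35, 12:50-13:20, 15:00-17:10 (add 6h to convert from UTC-6).
Nikolai ∩ Aarav: 10:25-13:20, 16:30-17:05.
Nikolai ∩ Aarav ∩ Yosef: 11:15-13:20, 16:30-17:05.
Nikolai ∩ Aarav ∩ Yosef ∩ Noa: 11:15-12:35, 12:50-13:20, 16:30-17:05.
The last common window of at least 20 minutes is 16:30-17:05; a 20-minute meeting can start as late as 16:45 and still end by 17:05.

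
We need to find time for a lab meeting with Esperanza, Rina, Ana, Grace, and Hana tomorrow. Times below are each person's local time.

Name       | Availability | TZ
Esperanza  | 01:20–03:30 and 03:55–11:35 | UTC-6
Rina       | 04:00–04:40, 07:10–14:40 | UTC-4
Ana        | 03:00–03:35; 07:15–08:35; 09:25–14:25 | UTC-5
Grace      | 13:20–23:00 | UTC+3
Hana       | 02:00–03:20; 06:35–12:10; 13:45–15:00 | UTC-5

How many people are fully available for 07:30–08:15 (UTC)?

2

Esperanza in UTC: 07:20-09:30, 09:55-17:35 (add 6h to convert from UTC-6).
Rina in UTC: 08:00-08:40, 11:10-18:40 (add 4h to convert from UTC-4).
Ana in UTC: 08:00-08:35, 12:15-13:35, 14:25-19:25 (add 5h to convert from UTC-5).
Grace in UTC: 10:20-20:00 (subtract 3h to convert from UTC+3).
Hana in UTC: 07:00-08:20, 11:35-17:10, 18:45-20:00 (add 5h to convert from UTC-5).
Esperanza and Hana can make the full 07:30-08:15 slot — that's 2.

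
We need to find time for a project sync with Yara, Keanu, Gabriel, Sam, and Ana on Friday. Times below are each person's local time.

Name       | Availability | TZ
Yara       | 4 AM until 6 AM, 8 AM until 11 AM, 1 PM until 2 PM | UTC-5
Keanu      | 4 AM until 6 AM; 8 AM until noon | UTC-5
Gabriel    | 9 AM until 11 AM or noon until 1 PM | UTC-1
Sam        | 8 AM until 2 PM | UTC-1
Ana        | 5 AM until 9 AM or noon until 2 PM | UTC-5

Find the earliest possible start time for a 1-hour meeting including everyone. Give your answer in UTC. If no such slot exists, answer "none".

10:00

Yara in UTC: 09:00-11:00, 13:00-16:00, 18:00-19:00 (add 5h to convert from UTC-5).
Keanu in UTC: 09:00-11:00, 13:00-17:00 (add 5h to convert from UTC-5).
Gabriel in UTC: 10:00-12:00, 13:00-14:00 (add 1h to convert from UTC-1).
Sam in UTC: 09:00-15:00 (add 1h to convert from UTC-1).
Ana in UTC: 10:00-14:00, 17:00-19:00 (add 5h to convert from UTC-5).
Yara ∩ Keanu: 09:00-11:00, 13:00-16:00.
Yara ∩ Keanu ∩ Gabriel: 10:00-11:00, 13:00-14:00.
Yara ∩ Keanu ∩ Gabriel ∩ Sam: 10:00-11:00, 13:00-14:00.
Yara ∩ Keanu ∩ Gabriel ∩ Sam ∩ Ana: 10:00-11:00, 13:00-14:00.
Those are the intersection windows.
The first common window of at least 60 minutes is 10:00-11:00, so the earliest start is 10:00.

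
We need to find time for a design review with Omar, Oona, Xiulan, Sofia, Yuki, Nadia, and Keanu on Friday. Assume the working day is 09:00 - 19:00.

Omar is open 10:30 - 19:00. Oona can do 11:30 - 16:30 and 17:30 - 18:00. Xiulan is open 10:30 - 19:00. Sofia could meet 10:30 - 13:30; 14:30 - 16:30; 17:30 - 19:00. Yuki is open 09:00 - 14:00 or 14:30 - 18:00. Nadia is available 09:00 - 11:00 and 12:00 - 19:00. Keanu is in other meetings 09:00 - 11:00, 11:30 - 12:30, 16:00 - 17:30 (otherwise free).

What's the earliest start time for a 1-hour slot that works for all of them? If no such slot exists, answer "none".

12:30

Omar free: 10:30-19:00.
Oona free: 11:30-16:30, 17:30-18:00.
Xiulan free: 10:30-19:00.
Sofia free: 10:30-13:30, 14:30-16:30, 17:30-19:00.
Yuki free: 09:00-14:00, 14:30-18:00.
Nadia free: 09:00-11:00, 12:00-19:00.
Keanu free: 11:00-11:30, 12:30-16:00, 17:30-19:00 (invert busy blocks within the working day).
Omar ∩ Oona: 11:30-16:30, 17:30-18:00.
Omar ∩ Oona ∩ Xiulan: 11:30-16:30, 17:30-18:00.
Omar ∩ Oona ∩ Xiulan ∩ Sofia: 11:30-13:30, 14:30-16:30, 17:30-18:00.
Omar ∩ Oona ∩ Xiulan ∩ Sofia ∩ Yuki: 11:30-13:30, 14:30-16:30, 17:30-18:00.
Omar ∩ Oona ∩ Xiulan ∩ Sofia ∩ Yuki ∩ Nadia: 12:00-13:30, 14:30-16:30, 17:30-18:00.
Omar ∩ Oona ∩ Xiulan ∩ Sofia ∩ Yuki ∩ Nadia ∩ Keanu: 12:30-13:30, 14:30-16:00, 17:30-18:00.
The first common window of at least 60 minutes is 12:30-13:30, so the earliest start is 12:30.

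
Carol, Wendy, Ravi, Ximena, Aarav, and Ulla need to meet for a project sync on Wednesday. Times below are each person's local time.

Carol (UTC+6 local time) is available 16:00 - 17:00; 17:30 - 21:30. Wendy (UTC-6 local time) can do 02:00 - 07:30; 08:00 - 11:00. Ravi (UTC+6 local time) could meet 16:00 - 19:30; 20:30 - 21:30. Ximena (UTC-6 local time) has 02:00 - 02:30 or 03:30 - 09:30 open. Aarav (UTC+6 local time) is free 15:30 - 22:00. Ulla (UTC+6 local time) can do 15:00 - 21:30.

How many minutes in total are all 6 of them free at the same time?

240

Carol in UTC: 10:00-11:00, 11:30-15:30 (subtract 6h to convert from UTC+6).
Wendy in UTC: 08:00-13:30, 14:00-17:00 (add 6h to convert from UTC-6).
Ravi in UTC: 10:00-13:30, 14:30-15:30 (subtract 6h to convert from UTC+6).
Ximena in UTC: 08:00-08:30, 09:30-15:30 (add 6h to convert from UTC-6).
Aarav in UTC: 09:30-16:00 (subtract 6h to convert from UTC+6).
Ulla in UTC: 09:00-15:30 (subtract 6h to convert from UTC+6).
Carol ∩ Wendy: 10:00-11:00, 11:30-13:30, 14:00-15:30.
Carol ∩ Wendy ∩ Ravi: 10:00-11:00, 11:30-13:30, 14:30-15:30.
Carol ∩ Wendy ∩ Ravi ∩ Ximena: 10:00-11:00, 11:30-13:30, 14:30-15:30.
Carol ∩ Wendy ∩ Ravi ∩ Ximena ∩ Aarav: 10:00-11:00, 11:30-13:30, 14:30-15:30.
Carol ∩ Wendy ∩ Ravi ∩ Ximena ∩ Aarav ∩ Ulla: 10:00-11:00, 11:30-13:30, 14:30-15:30.
Those are the intersection windows.
Summing the common windows: 60 + 120 + 60 = 240 minutes.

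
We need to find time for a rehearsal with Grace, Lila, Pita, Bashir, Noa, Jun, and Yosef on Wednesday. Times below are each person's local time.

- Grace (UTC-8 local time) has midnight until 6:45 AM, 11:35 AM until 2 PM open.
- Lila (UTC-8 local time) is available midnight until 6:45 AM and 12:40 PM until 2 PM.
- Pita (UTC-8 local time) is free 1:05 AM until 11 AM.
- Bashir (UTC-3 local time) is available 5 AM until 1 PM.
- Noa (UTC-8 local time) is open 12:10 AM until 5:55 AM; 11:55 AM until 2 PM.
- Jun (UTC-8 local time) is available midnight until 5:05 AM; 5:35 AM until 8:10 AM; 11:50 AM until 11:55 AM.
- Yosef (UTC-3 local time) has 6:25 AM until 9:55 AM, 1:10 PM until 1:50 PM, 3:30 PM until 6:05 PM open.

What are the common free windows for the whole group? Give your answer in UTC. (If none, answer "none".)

Grace in UTC: 08:00-14:45, 19:35-22:00 (add 8h to convert from UTC-8).
Lila in UTC: 08:00-14:45, 20:40-22:00 (add 8h to convert from UTC-8).
Pita in UTC: 09:05-19:00 (add 8h to convert from UTC-8).
Bashir in UTC: 08:00-16:00 (add 3h to convert from UTC-3).
Noa in UTC: 08:10-13:55, 19:55-22:00 (add 8h to convert from UTC-8).
Jun in UTC: 08:00-13:05, 13:35-16:10, 19:50-19:55 (add 8h to convert from UTC-8).
Yosef in UTC: 09:25-12:55, 16:10-16:50, 18:30-21:05 (add 3h to convert from UTC-3).
Grace ∩ Lila: 08:00-14:45, 20:40-22:00.
Grace ∩ Lila ∩ Pita: 09:05-14:45.
Grace ∩ Lila ∩ Pita ∩ Bashir: 09:05-14:45.
Grace ∩ Lila ∩ Pita ∩ Bashir ∩ Noa: 09:05-13:55.
Grace ∩ Lila ∩ Pita ∩ Bashir ∩ Noa ∩ Jun: 09:05-13:05, 13:35-13:55.
Grace ∩ Lila ∩ Pita ∩ Bashir ∩ Noa ∩ Jun ∩ Yosef: 09:25-12:55.

09:25-12:55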